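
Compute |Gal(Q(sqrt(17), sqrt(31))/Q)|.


The 2 square roots of distinct primes are multiplicatively independent over Q,
so [K:Q] = 2^2 and Gal(K/Q) is isomorphic to (Z/2Z)^2.
|Gal| = 2^2 = 4

4


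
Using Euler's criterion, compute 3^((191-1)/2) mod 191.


p = 191 is prime and the exponent is (p-1)/2 = 95, so by Euler's criterion 3^95 = (3/191) = +1 or -1 mod 191.
Compute by square-and-multiply:
  95 = 64 + 16 + 8 + 4 + 2 + 1 (binary 1011111)
  Repeated squaring mod 191: 3^1 = 3, 3^2 = 9, 3^4 = 81, 3^8 = 67, 3^16 = 96, 3^32 = 48, 3^64 = 12
  3^95 = 3^64 * 3^16 * 3^8 * 3^4 * 3^2 * 3^1 = 12 * 96 * 67 * 81 * 9 * 3 mod 191
    12 * 96 = 1152 = 6 mod 191
    6 * 67 = 402 = 20 mod 191
    20 * 81 = 1620 = 92 mod 191
    92 * 9 = 828 = 64 mod 191
    64 * 3 = 192 = 1 mod 191
  3^95 = 1 mod 191
Result 1: 3 is a quadratic residue mod 191.
3^95 mod 191 = 1

1


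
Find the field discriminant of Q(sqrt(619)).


For K = Q(sqrt(d)) with d squarefree: disc(K) = d if d = 1 mod 4, and disc(K) = 4d if d = 2 or 3 mod 4.
Here d = 619, and d mod 4 = 3.
d = 3 mod 4, not 1 (O_K = Z[sqrt(d)]), so disc(K) = 4d = 4 * (619) = 2476

2476


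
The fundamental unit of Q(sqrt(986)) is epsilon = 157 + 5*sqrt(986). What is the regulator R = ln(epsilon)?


epsilon = 157 + 5*sqrt(986)
= 314.0032
R = ln(314.0032)
= 5.7494

5.7494


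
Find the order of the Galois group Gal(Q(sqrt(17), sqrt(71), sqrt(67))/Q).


The 3 square roots of distinct primes are multiplicatively independent over Q,
so [K:Q] = 2^3 and Gal(K/Q) is isomorphic to (Z/2Z)^3.
|Gal| = 2^3 = 8

8


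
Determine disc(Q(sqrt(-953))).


For K = Q(sqrt(d)) with d squarefree: disc(K) = d if d = 1 mod 4, and disc(K) = 4d if d = 2 or 3 mod 4.
Here d = -953, and d mod 4 = 3.
d = 3 mod 4, not 1 (O_K = Z[sqrt(d)]), so disc(K) = 4d = 4 * (-953) = -3812

-3812


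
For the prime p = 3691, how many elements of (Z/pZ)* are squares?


For prime p, the number of non-zero quadratic residues is (p-1)/2.
= (3691-1)/2
= 1845

1845


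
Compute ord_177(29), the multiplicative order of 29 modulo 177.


We want ord_177(29), the smallest k >= 1 with 29^k = 1 mod 177.
n = 177 = 3 * 59, phi(177) = 116; the order divides phi(n).
Divisors of 116: 1, 2, 4, 29, 58, 116
Repeated squaring mod 177: 29^1 = 29, 29^2 = 133, 29^4 = 166, 29^8 = 121, 29^16 = 127, 29^32 = 22, 29^64 = 130
Test divisors in increasing order:
  k=1: 29^1 = 29 mod 177
  k=2: 29^2 = 133 mod 177
  k=4: 29^4 = 166 mod 177
  k=29: 29^29 = 127 * 121 * 166 * 29 = 119 mod 177
  k=58: 29^58 = 22 * 127 * 121 * 133 = 1 mod 177  <- first divisor giving 1
Order = 58

58


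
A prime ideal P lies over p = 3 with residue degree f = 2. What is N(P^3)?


N(P^a) = p^(a*f)
= 3^(3*2)
= 3^6
= 729

729


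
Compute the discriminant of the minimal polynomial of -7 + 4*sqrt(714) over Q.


The element -7 + 4*sqrt(714) has minimal polynomial:
x^2 + 14*x - 11375
Discriminant = (14)^2 - 4*(-11375)
= 196 + 45500
= 45696

45696


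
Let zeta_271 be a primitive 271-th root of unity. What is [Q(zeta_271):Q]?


The degree equals Euler's totient phi(271).
271 = 271
phi(271) = 270

270


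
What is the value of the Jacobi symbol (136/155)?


Compute (136/155) via quadratic reciprocity:
  pull out 2: (2/155) = -1  (since 155 mod 8 = 3)
  pull out 2: (2/155) = -1  (since 155 mod 8 = 3)
  pull out 2: (2/155) = -1  (since 155 mod 8 = 3)
  reciprocity: (17/155) -> +(155/17)
  reduce: (2/17)
  pull out 2: (2/17) = +1  (since 17 mod 8 = 1)
  (1/17) = 1
Product of signs = -1

-1


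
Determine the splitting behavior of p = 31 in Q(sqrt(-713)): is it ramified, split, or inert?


K = Q(sqrt(-713)). Since d mod 4 = 3, disc(K) = -2852.
Check p | disc: -2852 mod 31 = 0.
p divides disc, so p ramifies: (p) = P^2 with e=2, f=1, g=1.
Therefore p is ramified.

ramified


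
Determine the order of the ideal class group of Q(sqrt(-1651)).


K = Q(sqrt(-1651)). d mod 4 = 1, so D = disc(K) = d = -1651
h(K) equals the number of primitive reduced positive-definite forms (a, b, c) = a*x^2 + b*x*y + c*y^2 with b^2 - 4ac = D,
where reduced means |b| <= a <= c, with b >= 0 whenever |b| = a or a = c, and primitive means gcd(a, b, c) = 1.
Reduced forces 3a^2 <= |D| = 1651, so 1 <= a <= 23; b must have the parity of D, and c = (b^2 - D)/(4a) must be an integer >= a.
Enumerate a = 1..23, b in [-a, a]:
  a=1: (1, 1, 413)  [1]
  a=2..4: none
  a=5: (5, -3, 83), (5, 3, 83)  [2]
  a=6: none
  a=7: (7, -1, 59), (7, 1, 59)  [2]
  a=8..12: none
  a=13: (13, 13, 35)  [1]
  a=14..16: none
  a=17: (17, -7, 25), (17, 7, 25)  [2]
  a=18..23: none
Total reduced forms: 1 + 2 + 2 + 1 + 2 = 8
h = 8

8


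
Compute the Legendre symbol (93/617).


p = 617 is prime, so compute (93/617) with the reciprocity algorithm (Jacobi-symbol steps: pull out 2s via (2/n), flip via reciprocity, reduce):
  reciprocity: (93/617) -> +(617/93)
  reduce: (59/93)
  reciprocity: (59/93) -> +(93/59)
  reduce: (34/59)
  pull out 2: (2/59) = -1  (since 59 mod 8 = 3)
  reciprocity: (17/59) -> +(59/17)
  reduce: (8/17)
  pull out 2: (2/17) = +1  (since 17 mod 8 = 1)
  pull out 2: (2/17) = +1  (since 17 mod 8 = 1)
  pull out 2: (2/17) = +1  (since 17 mod 8 = 1)
  (1/17) = 1
Product of signs = -1
(93/617) = -1

-1


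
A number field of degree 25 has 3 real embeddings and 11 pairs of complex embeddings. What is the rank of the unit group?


By Dirichlet's unit theorem:
rank = r1 + r2 - 1
= 3 + 11 - 1
= 13

13


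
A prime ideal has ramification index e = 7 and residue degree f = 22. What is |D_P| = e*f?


|D_P| = e * f
= 7 * 22
= 154

154


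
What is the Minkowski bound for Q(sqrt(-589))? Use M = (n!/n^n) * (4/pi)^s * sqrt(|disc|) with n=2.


d = -589, d mod 4 = 3, so disc(K) = 4d = -2356; |disc(K)| = 2356
Imaginary quadratic field, so n = 2, s = r2 = 1, r1 = 0
M = (n!/n^n) * (4/pi)^s * sqrt(|disc(K)|) = (2!/2^2) * (4/pi)^1 * sqrt(2356)
= 0.5 * 1.273240 * 48.538644
= 30.9007

30.9007


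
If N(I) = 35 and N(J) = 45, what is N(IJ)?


N(IJ) = N(I) * N(J)
= 35 * 45
= 1575

1575


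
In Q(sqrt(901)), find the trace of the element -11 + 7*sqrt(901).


Tr(a + b*sqrt(d)) = (a + b*sqrt(d)) + (a - b*sqrt(d)) = 2a
= 2 * (-11)
= -22

-22


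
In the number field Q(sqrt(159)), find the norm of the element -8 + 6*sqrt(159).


N(a + b*sqrt(d)) = a^2 - d*b^2
= (-8)^2 - (159)*(6)^2
= 64 - 5724
= -5660

-5660


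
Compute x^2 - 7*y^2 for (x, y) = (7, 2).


x^2 - d*y^2
= 7^2 - 7*2^2
= 49 - 28
= 21

21


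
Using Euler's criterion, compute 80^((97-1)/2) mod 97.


p = 97 is prime and the exponent is (p-1)/2 = 48, so by Euler's criterion 80^48 = (80/97) = +1 or -1 mod 97.
Compute by square-and-multiply:
  48 = 32 + 16 (binary 110000)
  Repeated squaring mod 97: 80^1 = 80, 80^2 = 95, 80^4 = 4, 80^8 = 16, 80^16 = 62, 80^32 = 61
  80^48 = 80^32 * 80^16 = 61 * 62 mod 97
    61 * 62 = 3782 = 96 mod 97
  80^48 = 96 mod 97
Result 96 = p - 1 = -1 mod 97: 80 is a quadratic non-residue mod 97. As a residue in [0, p-1] the value is 96.
80^48 mod 97 = 96

96


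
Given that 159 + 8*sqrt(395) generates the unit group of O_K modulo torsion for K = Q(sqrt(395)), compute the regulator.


epsilon = 159 + 8*sqrt(395)
= 317.9969
R = ln(317.9969)
= 5.7620

5.7620


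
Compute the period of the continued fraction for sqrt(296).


Run the CF algorithm for sqrt(296).
a_0 = floor(sqrt(296)) = 17; set m_0=0, q_0=1.
Recurrence: m' = q*a - m,  q' = (d - m'^2)/q,  a' = floor((a_0 + m')/q').
  step 1: m=17, q=7, a=4
  step 2: m=11, q=25, a=1
  step 3: m=14, q=4, a=7
  step 4: m=14, q=25, a=1
  step 5: m=11, q=7, a=4
  step 6: m=17, q=1, a=34
a_6 = 2*a_0 = 34, so the period closes here.
sqrt(296) = [17; 4, 1, 7, 1, 4, 34]
Period length = 6

6


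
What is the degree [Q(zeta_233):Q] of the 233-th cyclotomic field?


The degree equals Euler's totient phi(233).
233 = 233
phi(233) = 232

232


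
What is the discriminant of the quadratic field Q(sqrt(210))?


For K = Q(sqrt(d)) with d squarefree: disc(K) = d if d = 1 mod 4, and disc(K) = 4d if d = 2 or 3 mod 4.
Here d = 210, and d mod 4 = 2.
d = 2 mod 4, not 1 (O_K = Z[sqrt(d)]), so disc(K) = 4d = 4 * (210) = 840

840


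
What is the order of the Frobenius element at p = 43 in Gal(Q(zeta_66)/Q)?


The Frobenius at p in Gal(Q(zeta_n)/Q) = (Z/nZ)* is the class of p, so its order is ord_66(43), the smallest k >= 1 with 43^k = 1 mod 66.
n = 66 = 2 * 3 * 11, phi(66) = 20; the order divides phi(n).
Divisors of 20: 1, 2, 4, 5, 10, 20
Repeated squaring mod 66: 43^1 = 43, 43^2 = 1, 43^4 = 1, 43^8 = 1, 43^16 = 1
Test divisors in increasing order:
  k=1: 43^1 = 43 mod 66
  k=2: 43^2 = 1 mod 66  <- first divisor giving 1
Order = 2

2


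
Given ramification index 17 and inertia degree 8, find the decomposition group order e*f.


|D_P| = e * f
= 17 * 8
= 136

136


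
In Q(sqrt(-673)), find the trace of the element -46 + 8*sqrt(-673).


Tr(a + b*sqrt(d)) = (a + b*sqrt(d)) + (a - b*sqrt(d)) = 2a
= 2 * (-46)
= -92

-92


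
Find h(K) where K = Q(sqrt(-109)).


K = Q(sqrt(-109)). d mod 4 = 3, so D = disc(K) = 4d = -436
h(K) equals the number of primitive reduced positive-definite forms (a, b, c) = a*x^2 + b*x*y + c*y^2 with b^2 - 4ac = D,
where reduced means |b| <= a <= c, with b >= 0 whenever |b| = a or a = c, and primitive means gcd(a, b, c) = 1.
Reduced forces 3a^2 <= |D| = 436, so 1 <= a <= 12; b must have the parity of D, and c = (b^2 - D)/(4a) must be an integer >= a.
Enumerate a = 1..12, b in [-a, a]:
  a=1: (1, 0, 109)  [1]
  a=2: (2, 2, 55)  [1]
  a=3..4: none
  a=5: (5, -2, 22), (5, 2, 22)  [2]
  a=6..9: none
  a=10: (10, -2, 11), (10, 2, 11)  [2]
  a=11..12: none
Total reduced forms: 1 + 1 + 2 + 2 = 6
h = 6

6


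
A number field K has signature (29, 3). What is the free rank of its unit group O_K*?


By Dirichlet's unit theorem:
rank = r1 + r2 - 1
= 29 + 3 - 1
= 31

31


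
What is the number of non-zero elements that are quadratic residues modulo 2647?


For prime p, the number of non-zero quadratic residues is (p-1)/2.
= (2647-1)/2
= 1323

1323


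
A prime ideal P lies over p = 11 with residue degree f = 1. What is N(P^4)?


N(P^a) = p^(a*f)
= 11^(4*1)
= 11^4
= 14641

14641


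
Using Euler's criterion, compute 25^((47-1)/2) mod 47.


p = 47 is prime and the exponent is (p-1)/2 = 23, so by Euler's criterion 25^23 = (25/47) = +1 or -1 mod 47.
Compute by square-and-multiply:
  23 = 16 + 4 + 2 + 1 (binary 10111)
  Repeated squaring mod 47: 25^1 = 25, 25^2 = 14, 25^4 = 8, 25^8 = 17, 25^16 = 7
  25^23 = 25^16 * 25^4 * 25^2 * 25^1 = 7 * 8 * 14 * 25 mod 47
    7 * 8 = 56 = 9 mod 47
    9 * 14 = 126 = 32 mod 47
    32 * 25 = 800 = 1 mod 47
  25^23 = 1 mod 47
Result 1: 25 is a quadratic residue mod 47.
25^23 mod 47 = 1

1


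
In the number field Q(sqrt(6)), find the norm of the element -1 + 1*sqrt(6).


N(a + b*sqrt(d)) = a^2 - d*b^2
= (-1)^2 - (6)*(1)^2
= 1 - 6
= -5

-5


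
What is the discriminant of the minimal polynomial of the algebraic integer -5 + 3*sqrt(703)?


The element -5 + 3*sqrt(703) has minimal polynomial:
x^2 + 10*x - 6302
Discriminant = (10)^2 - 4*(-6302)
= 100 + 25208
= 25308

25308


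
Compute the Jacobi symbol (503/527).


Compute (503/527) via quadratic reciprocity:
  reciprocity: (503/527) -> -(527/503)
  reduce: (24/503)
  pull out 2: (2/503) = +1  (since 503 mod 8 = 7)
  pull out 2: (2/503) = +1  (since 503 mod 8 = 7)
  pull out 2: (2/503) = +1  (since 503 mod 8 = 7)
  reciprocity: (3/503) -> -(503/3)
  reduce: (2/3)
  pull out 2: (2/3) = -1  (since 3 mod 8 = 3)
  (1/3) = 1
Product of signs = -1

-1


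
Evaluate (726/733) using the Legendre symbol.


p = 733 is prime, so compute (726/733) with the reciprocity algorithm (Jacobi-symbol steps: pull out 2s via (2/n), flip via reciprocity, reduce):
  pull out 2: (2/733) = -1  (since 733 mod 8 = 5)
  reciprocity: (363/733) -> +(733/363)
  reduce: (7/363)
  reciprocity: (7/363) -> -(363/7)
  reduce: (6/7)
  pull out 2: (2/7) = +1  (since 7 mod 8 = 7)
  reciprocity: (3/7) -> -(7/3)
  reduce: (1/3)
  (1/3) = 1
Product of signs = -1
(726/733) = -1

-1


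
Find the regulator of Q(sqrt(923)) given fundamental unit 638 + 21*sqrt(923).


epsilon = 638 + 21*sqrt(923)
= 1275.9992
R = ln(1275.9992)
= 7.1515

7.1515


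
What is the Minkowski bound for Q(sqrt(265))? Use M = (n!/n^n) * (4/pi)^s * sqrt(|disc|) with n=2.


d = 265, d mod 4 = 1, so disc(K) = d = 265; |disc(K)| = 265
Real quadratic field, so n = 2, s = r2 = 0, r1 = 2
M = (n!/n^n) * (4/pi)^s * sqrt(|disc(K)|) = (2!/2^2) * (4/pi)^0 * sqrt(265)
= 0.5 * 1.000000 * 16.278821
= 8.1394

8.1394


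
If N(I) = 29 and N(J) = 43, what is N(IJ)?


N(IJ) = N(I) * N(J)
= 29 * 43
= 1247

1247


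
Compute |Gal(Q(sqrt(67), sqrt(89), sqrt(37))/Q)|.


The 3 square roots of distinct primes are multiplicatively independent over Q,
so [K:Q] = 2^3 and Gal(K/Q) is isomorphic to (Z/2Z)^3.
|Gal| = 2^3 = 8

8


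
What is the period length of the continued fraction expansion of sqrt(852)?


Run the CF algorithm for sqrt(852).
a_0 = floor(sqrt(852)) = 29; set m_0=0, q_0=1.
Recurrence: m' = q*a - m,  q' = (d - m'^2)/q,  a' = floor((a_0 + m')/q').
  step 1: m=29, q=11, a=5
  step 2: m=26, q=16, a=3
  step 3: m=22, q=23, a=2
  step 4: m=24, q=12, a=4
  step 5: m=24, q=23, a=2
  step 6: m=22, q=16, a=3
  step 7: m=26, q=11, a=5
  step 8: m=29, q=1, a=58
a_8 = 2*a_0 = 58, so the period closes here.
sqrt(852) = [29; 5, 3, 2, 4, 2, 3, 5, 58]
Period length = 8

8


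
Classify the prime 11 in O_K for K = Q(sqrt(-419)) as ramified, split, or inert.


K = Q(sqrt(-419)). Since d mod 4 = 1, disc(K) = -419.
Check p | disc: -419 mod 11 = 10.
p does not divide disc. Compute Legendre symbol (d/p):
10^((11-1)/2) mod 11 = -1
(d/p) = -1, so p is inert: (p) stays prime with e=1, f=2, g=1.
Therefore p is inert.

inert


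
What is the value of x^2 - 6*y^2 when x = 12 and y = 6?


x^2 - d*y^2
= 12^2 - 6*6^2
= 144 - 216
= -72

-72


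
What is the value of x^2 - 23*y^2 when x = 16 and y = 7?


x^2 - d*y^2
= 16^2 - 23*7^2
= 256 - 1127
= -871

-871


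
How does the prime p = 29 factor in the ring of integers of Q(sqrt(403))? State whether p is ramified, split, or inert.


K = Q(sqrt(403)). Since d mod 4 = 3, disc(K) = 1612.
Check p | disc: 1612 mod 29 = 17.
p does not divide disc. Compute Legendre symbol (d/p):
26^((29-1)/2) mod 29 = -1
(d/p) = -1, so p is inert: (p) stays prime with e=1, f=2, g=1.
Therefore p is inert.

inert


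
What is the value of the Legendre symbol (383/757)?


p = 757 is prime, so compute (383/757) with the reciprocity algorithm (Jacobi-symbol steps: pull out 2s via (2/n), flip via reciprocity, reduce):
  reciprocity: (383/757) -> +(757/383)
  reduce: (374/383)
  pull out 2: (2/383) = +1  (since 383 mod 8 = 7)
  reciprocity: (187/383) -> -(383/187)
  reduce: (9/187)
  reciprocity: (9/187) -> +(187/9)
  reduce: (7/9)
  reciprocity: (7/9) -> +(9/7)
  reduce: (2/7)
  pull out 2: (2/7) = +1  (since 7 mod 8 = 7)
  (1/7) = 1
Product of signs = -1
(383/757) = -1

-1


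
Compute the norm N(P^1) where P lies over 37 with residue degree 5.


N(P^a) = p^(a*f)
= 37^(1*5)
= 37^5
= 69343957

69343957


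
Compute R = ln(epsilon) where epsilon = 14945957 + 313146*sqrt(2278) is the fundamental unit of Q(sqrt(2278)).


epsilon = 14945957 + 313146*sqrt(2278)
= 2.9892e+07
R = ln(2.9892e+07)
= 17.2131

17.2131


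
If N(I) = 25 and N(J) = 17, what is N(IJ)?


N(IJ) = N(I) * N(J)
= 25 * 17
= 425

425


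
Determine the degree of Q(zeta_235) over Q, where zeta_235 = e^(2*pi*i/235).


The degree equals Euler's totient phi(235).
235 = 5 * 47
phi(235) = 184

184


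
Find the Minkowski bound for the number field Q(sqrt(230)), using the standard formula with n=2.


d = 230, d mod 4 = 2, so disc(K) = 4d = 920; |disc(K)| = 920
Real quadratic field, so n = 2, s = r2 = 0, r1 = 2
M = (n!/n^n) * (4/pi)^s * sqrt(|disc(K)|) = (2!/2^2) * (4/pi)^0 * sqrt(920)
= 0.5 * 1.000000 * 30.331502
= 15.1658

15.1658


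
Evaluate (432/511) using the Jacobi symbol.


Compute (432/511) via quadratic reciprocity:
  pull out 2: (2/511) = +1  (since 511 mod 8 = 7)
  pull out 2: (2/511) = +1  (since 511 mod 8 = 7)
  pull out 2: (2/511) = +1  (since 511 mod 8 = 7)
  pull out 2: (2/511) = +1  (since 511 mod 8 = 7)
  reciprocity: (27/511) -> -(511/27)
  reduce: (25/27)
  reciprocity: (25/27) -> +(27/25)
  reduce: (2/25)
  pull out 2: (2/25) = +1  (since 25 mod 8 = 1)
  (1/25) = 1
Product of signs = -1

-1


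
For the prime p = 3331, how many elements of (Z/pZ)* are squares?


For prime p, the number of non-zero quadratic residues is (p-1)/2.
= (3331-1)/2
= 1665

1665


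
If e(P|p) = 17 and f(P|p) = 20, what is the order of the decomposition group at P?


|D_P| = e * f
= 17 * 20
= 340

340


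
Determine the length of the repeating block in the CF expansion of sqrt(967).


Run the CF algorithm for sqrt(967).
a_0 = floor(sqrt(967)) = 31; set m_0=0, q_0=1.
Recurrence: m' = q*a - m,  q' = (d - m'^2)/q,  a' = floor((a_0 + m')/q').
  step 1: m=31, q=6, a=10
  step 2: m=29, q=21, a=2
  step 3: m=13, q=38, a=1
  step 4: m=25, q=9, a=6
  step 5: m=29, q=14, a=4
  step 6: m=27, q=17, a=3
  step 7: m=24, q=23, a=2
  step 8: m=22, q=21, a=2
  step 9: m=20, q=27, a=1
  step 10: m=7, q=34, a=1
  step 11: m=27, q=7, a=8
  step 12: m=29, q=18, a=3
  step 13: m=25, q=19, a=2
  step 14: m=13, q=42, a=1
  step 15: m=29, q=3, a=20
  step 16: m=31, q=2, a=31
  step 17: m=31, q=3, a=20
  step 18: m=29, q=42, a=1
  step 19: m=13, q=19, a=2
  step 20: m=25, q=18, a=3
  step 21: m=29, q=7, a=8
  step 22: m=27, q=34, a=1
  step 23: m=7, q=27, a=1
  step 24: m=20, q=21, a=2
  step 25: m=22, q=23, a=2
  step 26: m=24, q=17, a=3
  step 27: m=27, q=14, a=4
  step 28: m=29, q=9, a=6
  step 29: m=25, q=38, a=1
  step 30: m=13, q=21, a=2
  step 31: m=29, q=6, a=10
  step 32: m=31, q=1, a=62
a_32 = 2*a_0 = 62, so the period closes here.
sqrt(967) = [31; 10, 2, 1, 6, 4, 3, 2, 2, 1, 1, 8, 3, 2, 1, 20, 31, 20, 1, 2, 3, 8, 1, 1, 2, 2, 3, 4, 6, 1, 2, 10, 62]
Period length = 32

32


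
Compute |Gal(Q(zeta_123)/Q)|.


|Gal(Q(zeta_123)/Q)| = phi(123)
= 80

80


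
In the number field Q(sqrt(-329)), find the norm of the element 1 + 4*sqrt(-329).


N(a + b*sqrt(d)) = a^2 - d*b^2
= (1)^2 - (-329)*(4)^2
= 1 + 5264
= 5265

5265


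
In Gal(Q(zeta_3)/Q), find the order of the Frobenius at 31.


The Frobenius at p in Gal(Q(zeta_n)/Q) = (Z/nZ)* is the class of p, so its order is ord_3(31), the smallest k >= 1 with 31^k = 1 mod 3.
n = 3 = 3, phi(3) = 2; the order divides phi(n).
Divisors of 2: 1, 2
Repeated squaring mod 3: 31^1 = 1, 31^2 = 1
Test divisors in increasing order:
  k=1: 31^1 = 1 mod 3  <- first divisor giving 1
Order = 1

1


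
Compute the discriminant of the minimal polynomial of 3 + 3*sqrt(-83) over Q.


The element 3 + 3*sqrt(-83) has minimal polynomial:
x^2 - 6*x + 756
Discriminant = (-6)^2 - 4*(756)
= 36 - 3024
= -2988

-2988


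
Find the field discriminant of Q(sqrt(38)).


For K = Q(sqrt(d)) with d squarefree: disc(K) = d if d = 1 mod 4, and disc(K) = 4d if d = 2 or 3 mod 4.
Here d = 38, and d mod 4 = 2.
d = 2 mod 4, not 1 (O_K = Z[sqrt(d)]), so disc(K) = 4d = 4 * (38) = 152

152


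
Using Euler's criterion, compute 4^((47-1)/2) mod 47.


p = 47 is prime and the exponent is (p-1)/2 = 23, so by Euler's criterion 4^23 = (4/47) = +1 or -1 mod 47.
Compute by square-and-multiply:
  23 = 16 + 4 + 2 + 1 (binary 10111)
  Repeated squaring mod 47: 4^1 = 4, 4^2 = 16, 4^4 = 21, 4^8 = 18, 4^16 = 42
  4^23 = 4^16 * 4^4 * 4^2 * 4^1 = 42 * 21 * 16 * 4 mod 47
    42 * 21 = 882 = 36 mod 47
    36 * 16 = 576 = 12 mod 47
    12 * 4 = 48 = 1 mod 47
  4^23 = 1 mod 47
Result 1: 4 is a quadratic residue mod 47.
4^23 mod 47 = 1

1


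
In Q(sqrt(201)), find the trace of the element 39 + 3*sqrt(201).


Tr(a + b*sqrt(d)) = (a + b*sqrt(d)) + (a - b*sqrt(d)) = 2a
= 2 * (39)
= 78

78


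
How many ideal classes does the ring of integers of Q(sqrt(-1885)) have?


K = Q(sqrt(-1885)). d mod 4 = 3, so D = disc(K) = 4d = -7540
h(K) equals the number of primitive reduced positive-definite forms (a, b, c) = a*x^2 + b*x*y + c*y^2 with b^2 - 4ac = D,
where reduced means |b| <= a <= c, with b >= 0 whenever |b| = a or a = c, and primitive means gcd(a, b, c) = 1.
Reduced forces 3a^2 <= |D| = 7540, so 1 <= a <= 50; b must have the parity of D, and c = (b^2 - D)/(4a) must be an integer >= a.
Enumerate a = 1..50, b in [-a, a]:
  a=1: (1, 0, 1885)  [1]
  a=2: (2, 2, 943)  [1]
  a=3..4: none
  a=5: (5, 0, 377)  [1]
  a=6..9: none
  a=10: (10, 10, 191)  [1]
  a=11..12: none
  a=13: (13, 0, 145)  [1]
  a=14..16: none
  a=17: (17, -12, 113), (17, 12, 113)  [2]
  a=18..22: none
  a=23: (23, -2, 82), (23, 2, 82)  [2]
  a=24..25: none
  a=26: (26, 26, 79)  [1]
  a=27..28: none
  a=29: (29, 0, 65)  [1]
  a=30..33: none
  a=34: (34, -22, 59), (34, 22, 59)  [2]
  a=35..40: none
  a=41: (41, -2, 46), (41, 2, 46)  [2]
  a=42..46: none
  a=47: (47, 36, 47)  [1]
  a=48..50: none
Total reduced forms: 1 + 1 + 1 + 1 + 1 + 2 + 2 + 1 + 1 + 2 + 2 + 1 = 16
h = 16

16


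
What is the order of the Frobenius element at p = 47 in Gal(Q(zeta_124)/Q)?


The Frobenius at p in Gal(Q(zeta_n)/Q) = (Z/nZ)* is the class of p, so its order is ord_124(47), the smallest k >= 1 with 47^k = 1 mod 124.
n = 124 = 2^2 * 31, phi(124) = 60; the order divides phi(n).
Divisors of 60: 1, 2, 3, 4, 5, 6, 10, 12, 15, 20, 30, 60
Repeated squaring mod 124: 47^1 = 47, 47^2 = 101, 47^4 = 33, 47^8 = 97, 47^16 = 109, 47^32 = 101
Test divisors in increasing order:
  k=1: 47^1 = 47 mod 124
  k=2: 47^2 = 101 mod 124
  k=3: 47^3 = 101 * 47 = 35 mod 124
  k=4: 47^4 = 33 mod 124
  k=5: 47^5 = 33 * 47 = 63 mod 124
  k=6: 47^6 = 33 * 101 = 109 mod 124
  k=10: 47^10 = 97 * 101 = 1 mod 124  <- first divisor giving 1
Order = 10

10


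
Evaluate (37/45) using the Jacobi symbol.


Compute (37/45) via quadratic reciprocity:
  reciprocity: (37/45) -> +(45/37)
  reduce: (8/37)
  pull out 2: (2/37) = -1  (since 37 mod 8 = 5)
  pull out 2: (2/37) = -1  (since 37 mod 8 = 5)
  pull out 2: (2/37) = -1  (since 37 mod 8 = 5)
  (1/37) = 1
Product of signs = -1

-1


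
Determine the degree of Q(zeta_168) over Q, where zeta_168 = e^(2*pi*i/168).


The degree equals Euler's totient phi(168).
168 = 2^3 * 3 * 7
phi(168) = 48

48


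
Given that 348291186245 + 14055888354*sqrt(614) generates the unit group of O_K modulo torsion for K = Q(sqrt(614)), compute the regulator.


epsilon = 348291186245 + 14055888354*sqrt(614)
= 6.9658e+11
R = ln(6.9658e+11)
= 27.2695

27.2695


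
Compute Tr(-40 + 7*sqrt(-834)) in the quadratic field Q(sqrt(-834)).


Tr(a + b*sqrt(d)) = (a + b*sqrt(d)) + (a - b*sqrt(d)) = 2a
= 2 * (-40)
= -80

-80


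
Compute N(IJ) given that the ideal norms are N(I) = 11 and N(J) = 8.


N(IJ) = N(I) * N(J)
= 11 * 8
= 88

88


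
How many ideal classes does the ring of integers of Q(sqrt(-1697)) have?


K = Q(sqrt(-1697)). d mod 4 = 3, so D = disc(K) = 4d = -6788
h(K) equals the number of primitive reduced positive-definite forms (a, b, c) = a*x^2 + b*x*y + c*y^2 with b^2 - 4ac = D,
where reduced means |b| <= a <= c, with b >= 0 whenever |b| = a or a = c, and primitive means gcd(a, b, c) = 1.
Reduced forces 3a^2 <= |D| = 6788, so 1 <= a <= 47; b must have the parity of D, and c = (b^2 - D)/(4a) must be an integer >= a.
Enumerate a = 1..47, b in [-a, a]:
  a=1: (1, 0, 1697)  [1]
  a=2: (2, 2, 849)  [1]
  a=3: (3, -2, 566), (3, 2, 566)  [2]
  a=4..5: none
  a=6: (6, -2, 283), (6, 2, 283)  [2]
  a=7: (7, -4, 243), (7, 4, 243)  [2]
  a=8: none
  a=9: (9, -4, 189), (9, 4, 189)  [2]
  a=10..13: none
  a=14: (14, -10, 123), (14, 10, 123)  [2]
  a=15..17: none
  a=18: (18, -14, 97), (18, 14, 97)  [2]
  a=19..20: none
  a=21: (21, -10, 82), (21, -4, 81), (21, 4, 81), (21, 10, 82)  [4]
  a=22..26: none
  a=27: (27, -4, 63), (27, 4, 63)  [2]
  a=28..30: none
  a=31: (31, -30, 62), (31, 30, 62)  [2]
  a=32..40: none
  a=41: (41, -10, 42), (41, 10, 42)  [2]
  a=42: (42, -38, 49), (42, 38, 49)  [2]
  a=43: (43, -36, 47), (43, 36, 47)  [2]
  a=44..47: none
Total reduced forms: 1 + 1 + 2 + 2 + 2 + 2 + 2 + 2 + 4 + 2 + 2 + 2 + 2 + 2 = 28
h = 28

28


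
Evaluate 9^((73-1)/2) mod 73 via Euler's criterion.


p = 73 is prime and the exponent is (p-1)/2 = 36, so by Euler's criterion 9^36 = (9/73) = +1 or -1 mod 73.
Compute by square-and-multiply:
  36 = 32 + 4 (binary 100100)
  Repeated squaring mod 73: 9^1 = 9, 9^2 = 8, 9^4 = 64, 9^8 = 8, 9^16 = 64, 9^32 = 8
  9^36 = 9^32 * 9^4 = 8 * 64 mod 73
    8 * 64 = 512 = 1 mod 73
  9^36 = 1 mod 73
Result 1: 9 is a quadratic residue mod 73.
9^36 mod 73 = 1

1


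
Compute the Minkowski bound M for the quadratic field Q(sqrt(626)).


d = 626, d mod 4 = 2, so disc(K) = 4d = 2504; |disc(K)| = 2504
Real quadratic field, so n = 2, s = r2 = 0, r1 = 2
M = (n!/n^n) * (4/pi)^s * sqrt(|disc(K)|) = (2!/2^2) * (4/pi)^0 * sqrt(2504)
= 0.5 * 1.000000 * 50.039984
= 25.0200

25.0200


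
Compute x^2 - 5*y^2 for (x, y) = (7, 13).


x^2 - d*y^2
= 7^2 - 5*13^2
= 49 - 845
= -796

-796


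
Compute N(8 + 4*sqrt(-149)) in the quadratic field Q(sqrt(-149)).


N(a + b*sqrt(d)) = a^2 - d*b^2
= (8)^2 - (-149)*(4)^2
= 64 + 2384
= 2448

2448


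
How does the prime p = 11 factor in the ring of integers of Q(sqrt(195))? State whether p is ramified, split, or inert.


K = Q(sqrt(195)). Since d mod 4 = 3, disc(K) = 780.
Check p | disc: 780 mod 11 = 10.
p does not divide disc. Compute Legendre symbol (d/p):
8^((11-1)/2) mod 11 = -1
(d/p) = -1, so p is inert: (p) stays prime with e=1, f=2, g=1.
Therefore p is inert.

inert


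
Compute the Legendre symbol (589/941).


p = 941 is prime, so compute (589/941) with the reciprocity algorithm (Jacobi-symbol steps: pull out 2s via (2/n), flip via reciprocity, reduce):
  reciprocity: (589/941) -> +(941/589)
  reduce: (352/589)
  pull out 2: (2/589) = -1  (since 589 mod 8 = 5)
  pull out 2: (2/589) = -1  (since 589 mod 8 = 5)
  pull out 2: (2/589) = -1  (since 589 mod 8 = 5)
  pull out 2: (2/589) = -1  (since 589 mod 8 = 5)
  pull out 2: (2/589) = -1  (since 589 mod 8 = 5)
  reciprocity: (11/589) -> +(589/11)
  reduce: (6/11)
  pull out 2: (2/11) = -1  (since 11 mod 8 = 3)
  reciprocity: (3/11) -> -(11/3)
  reduce: (2/3)
  pull out 2: (2/3) = -1  (since 3 mod 8 = 3)
  (1/3) = 1
Product of signs = 1
(589/941) = 1

1


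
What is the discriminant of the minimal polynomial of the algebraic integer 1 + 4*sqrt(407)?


The element 1 + 4*sqrt(407) has minimal polynomial:
x^2 - 2*x - 6511
Discriminant = (-2)^2 - 4*(-6511)
= 4 + 26044
= 26048

26048


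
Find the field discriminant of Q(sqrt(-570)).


For K = Q(sqrt(d)) with d squarefree: disc(K) = d if d = 1 mod 4, and disc(K) = 4d if d = 2 or 3 mod 4.
Here d = -570, and d mod 4 = 2.
d = 2 mod 4, not 1 (O_K = Z[sqrt(d)]), so disc(K) = 4d = 4 * (-570) = -2280

-2280


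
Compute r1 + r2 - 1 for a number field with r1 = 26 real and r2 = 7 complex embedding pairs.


By Dirichlet's unit theorem:
rank = r1 + r2 - 1
= 26 + 7 - 1
= 32

32


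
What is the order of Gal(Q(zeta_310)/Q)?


|Gal(Q(zeta_310)/Q)| = phi(310)
= 120

120


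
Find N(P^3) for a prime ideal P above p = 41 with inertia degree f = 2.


N(P^a) = p^(a*f)
= 41^(3*2)
= 41^6
= 4750104241

4750104241


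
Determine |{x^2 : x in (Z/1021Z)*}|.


For prime p, the number of non-zero quadratic residues is (p-1)/2.
= (1021-1)/2
= 510

510


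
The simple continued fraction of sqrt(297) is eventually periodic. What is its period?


Run the CF algorithm for sqrt(297).
a_0 = floor(sqrt(297)) = 17; set m_0=0, q_0=1.
Recurrence: m' = q*a - m,  q' = (d - m'^2)/q,  a' = floor((a_0 + m')/q').
  step 1: m=17, q=8, a=4
  step 2: m=15, q=9, a=3
  step 3: m=12, q=17, a=1
  step 4: m=5, q=16, a=1
  step 5: m=11, q=11, a=2
  step 6: m=11, q=16, a=1
  step 7: m=5, q=17, a=1
  step 8: m=12, q=9, a=3
  step 9: m=15, q=8, a=4
  step 10: m=17, q=1, a=34
a_10 = 2*a_0 = 34, so the period closes here.
sqrt(297) = [17; 4, 3, 1, 1, 2, 1, 1, 3, 4, 34]
Period length = 10

10


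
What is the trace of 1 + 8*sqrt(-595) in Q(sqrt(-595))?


Tr(a + b*sqrt(d)) = (a + b*sqrt(d)) + (a - b*sqrt(d)) = 2a
= 2 * (1)
= 2

2


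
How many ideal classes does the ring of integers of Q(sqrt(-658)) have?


K = Q(sqrt(-658)). d mod 4 = 2, so D = disc(K) = 4d = -2632
h(K) equals the number of primitive reduced positive-definite forms (a, b, c) = a*x^2 + b*x*y + c*y^2 with b^2 - 4ac = D,
where reduced means |b| <= a <= c, with b >= 0 whenever |b| = a or a = c, and primitive means gcd(a, b, c) = 1.
Reduced forces 3a^2 <= |D| = 2632, so 1 <= a <= 29; b must have the parity of D, and c = (b^2 - D)/(4a) must be an integer >= a.
Enumerate a = 1..29, b in [-a, a]:
  a=1: (1, 0, 658)  [1]
  a=2: (2, 0, 329)  [1]
  a=3..6: none
  a=7: (7, 0, 94)  [1]
  a=8..13: none
  a=14: (14, 0, 47)  [1]
  a=15..18: none
  a=19: (19, -16, 38), (19, 16, 38)  [2]
  a=20..22: none
  a=23: (23, -6, 29), (23, 6, 29)  [2]
  a=24..29: none
Total reduced forms: 1 + 1 + 1 + 1 + 2 + 2 = 8
h = 8

8


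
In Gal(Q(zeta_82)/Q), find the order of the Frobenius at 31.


The Frobenius at p in Gal(Q(zeta_n)/Q) = (Z/nZ)* is the class of p, so its order is ord_82(31), the smallest k >= 1 with 31^k = 1 mod 82.
n = 82 = 2 * 41, phi(82) = 40; the order divides phi(n).
Divisors of 40: 1, 2, 4, 5, 8, 10, 20, 40
Repeated squaring mod 82: 31^1 = 31, 31^2 = 59, 31^4 = 37, 31^8 = 57, 31^16 = 51, 31^32 = 59
Test divisors in increasing order:
  k=1: 31^1 = 31 mod 82
  k=2: 31^2 = 59 mod 82
  k=4: 31^4 = 37 mod 82
  k=5: 31^5 = 37 * 31 = 81 mod 82
  k=8: 31^8 = 57 mod 82
  k=10: 31^10 = 57 * 59 = 1 mod 82  <- first divisor giving 1
Order = 10

10


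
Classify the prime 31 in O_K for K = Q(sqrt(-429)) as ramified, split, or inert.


K = Q(sqrt(-429)). Since d mod 4 = 3, disc(K) = -1716.
Check p | disc: -1716 mod 31 = 20.
p does not divide disc. Compute Legendre symbol (d/p):
5^((31-1)/2) mod 31 = 1
(d/p) = 1, so p splits: (p) = P*P' with e=1, f=1, g=2.
Therefore p is split.

split


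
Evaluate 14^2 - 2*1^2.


x^2 - d*y^2
= 14^2 - 2*1^2
= 196 - 2
= 194

194


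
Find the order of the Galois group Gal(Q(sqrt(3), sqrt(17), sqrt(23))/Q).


The 3 square roots of distinct primes are multiplicatively independent over Q,
so [K:Q] = 2^3 and Gal(K/Q) is isomorphic to (Z/2Z)^3.
|Gal| = 2^3 = 8

8


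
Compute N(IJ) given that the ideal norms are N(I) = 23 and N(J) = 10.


N(IJ) = N(I) * N(J)
= 23 * 10
= 230

230


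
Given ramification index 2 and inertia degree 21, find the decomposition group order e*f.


|D_P| = e * f
= 2 * 21
= 42

42


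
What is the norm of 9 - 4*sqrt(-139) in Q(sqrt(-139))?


N(a + b*sqrt(d)) = a^2 - d*b^2
= (9)^2 - (-139)*(-4)^2
= 81 + 2224
= 2305

2305


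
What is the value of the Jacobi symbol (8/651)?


Compute (8/651) via quadratic reciprocity:
  pull out 2: (2/651) = -1  (since 651 mod 8 = 3)
  pull out 2: (2/651) = -1  (since 651 mod 8 = 3)
  pull out 2: (2/651) = -1  (since 651 mod 8 = 3)
  (1/651) = 1
Product of signs = -1

-1


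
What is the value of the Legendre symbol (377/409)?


p = 409 is prime, so compute (377/409) with the reciprocity algorithm (Jacobi-symbol steps: pull out 2s via (2/n), flip via reciprocity, reduce):
  reciprocity: (377/409) -> +(409/377)
  reduce: (32/377)
  pull out 2: (2/377) = +1  (since 377 mod 8 = 1)
  pull out 2: (2/377) = +1  (since 377 mod 8 = 1)
  pull out 2: (2/377) = +1  (since 377 mod 8 = 1)
  pull out 2: (2/377) = +1  (since 377 mod 8 = 1)
  pull out 2: (2/377) = +1  (since 377 mod 8 = 1)
  (1/377) = 1
Product of signs = 1
(377/409) = 1

1


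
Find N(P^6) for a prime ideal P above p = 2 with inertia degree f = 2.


N(P^a) = p^(a*f)
= 2^(6*2)
= 2^12
= 4096

4096


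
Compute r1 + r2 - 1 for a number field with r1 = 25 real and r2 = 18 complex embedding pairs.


By Dirichlet's unit theorem:
rank = r1 + r2 - 1
= 25 + 18 - 1
= 42

42


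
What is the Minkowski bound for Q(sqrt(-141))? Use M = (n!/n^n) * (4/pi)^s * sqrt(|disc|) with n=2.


d = -141, d mod 4 = 3, so disc(K) = 4d = -564; |disc(K)| = 564
Imaginary quadratic field, so n = 2, s = r2 = 1, r1 = 0
M = (n!/n^n) * (4/pi)^s * sqrt(|disc(K)|) = (2!/2^2) * (4/pi)^1 * sqrt(564)
= 0.5 * 1.273240 * 23.748684
= 15.1189

15.1189


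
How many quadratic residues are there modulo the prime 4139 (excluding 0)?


For prime p, the number of non-zero quadratic residues is (p-1)/2.
= (4139-1)/2
= 2069

2069


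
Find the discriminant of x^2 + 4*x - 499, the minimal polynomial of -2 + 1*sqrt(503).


The element -2 + 1*sqrt(503) has minimal polynomial:
x^2 + 4*x - 499
Discriminant = (4)^2 - 4*(-499)
= 16 + 1996
= 2012

2012


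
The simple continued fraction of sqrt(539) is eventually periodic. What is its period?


Run the CF algorithm for sqrt(539).
a_0 = floor(sqrt(539)) = 23; set m_0=0, q_0=1.
Recurrence: m' = q*a - m,  q' = (d - m'^2)/q,  a' = floor((a_0 + m')/q').
  step 1: m=23, q=10, a=4
  step 2: m=17, q=25, a=1
  step 3: m=8, q=19, a=1
  step 4: m=11, q=22, a=1
  step 5: m=11, q=19, a=1
  step 6: m=8, q=25, a=1
  step 7: m=17, q=10, a=4
  step 8: m=23, q=1, a=46
a_8 = 2*a_0 = 46, so the period closes here.
sqrt(539) = [23; 4, 1, 1, 1, 1, 1, 4, 46]
Period length = 8

8


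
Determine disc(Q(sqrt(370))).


For K = Q(sqrt(d)) with d squarefree: disc(K) = d if d = 1 mod 4, and disc(K) = 4d if d = 2 or 3 mod 4.
Here d = 370, and d mod 4 = 2.
d = 2 mod 4, not 1 (O_K = Z[sqrt(d)]), so disc(K) = 4d = 4 * (370) = 1480

1480


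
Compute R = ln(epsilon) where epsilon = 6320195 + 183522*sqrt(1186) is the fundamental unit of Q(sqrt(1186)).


epsilon = 6320195 + 183522*sqrt(1186)
= 1.2640e+07
R = ln(1.2640e+07)
= 16.3524

16.3524


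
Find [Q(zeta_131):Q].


The degree equals Euler's totient phi(131).
131 = 131
phi(131) = 130

130


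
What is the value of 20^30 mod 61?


p = 61 is prime and the exponent is (p-1)/2 = 30, so by Euler's criterion 20^30 = (20/61) = +1 or -1 mod 61.
Compute by square-and-multiply:
  30 = 16 + 8 + 4 + 2 (binary 11110)
  Repeated squaring mod 61: 20^1 = 20, 20^2 = 34, 20^4 = 58, 20^8 = 9, 20^16 = 20
  20^30 = 20^16 * 20^8 * 20^4 * 20^2 = 20 * 9 * 58 * 34 mod 61
    20 * 9 = 180 = 58 mod 61
    58 * 58 = 3364 = 9 mod 61
    9 * 34 = 306 = 1 mod 61
  20^30 = 1 mod 61
Result 1: 20 is a quadratic residue mod 61.
20^30 mod 61 = 1

1


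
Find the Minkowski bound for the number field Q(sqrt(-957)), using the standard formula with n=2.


d = -957, d mod 4 = 3, so disc(K) = 4d = -3828; |disc(K)| = 3828
Imaginary quadratic field, so n = 2, s = r2 = 1, r1 = 0
M = (n!/n^n) * (4/pi)^s * sqrt(|disc(K)|) = (2!/2^2) * (4/pi)^1 * sqrt(3828)
= 0.5 * 1.273240 * 61.870833
= 39.3882

39.3882


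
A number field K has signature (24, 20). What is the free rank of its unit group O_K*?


By Dirichlet's unit theorem:
rank = r1 + r2 - 1
= 24 + 20 - 1
= 43

43


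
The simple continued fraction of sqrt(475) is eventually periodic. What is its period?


Run the CF algorithm for sqrt(475).
a_0 = floor(sqrt(475)) = 21; set m_0=0, q_0=1.
Recurrence: m' = q*a - m,  q' = (d - m'^2)/q,  a' = floor((a_0 + m')/q').
  step 1: m=21, q=34, a=1
  step 2: m=13, q=9, a=3
  step 3: m=14, q=31, a=1
  step 4: m=17, q=6, a=6
  step 5: m=19, q=19, a=2
  step 6: m=19, q=6, a=6
  step 7: m=17, q=31, a=1
  step 8: m=14, q=9, a=3
  step 9: m=13, q=34, a=1
  step 10: m=21, q=1, a=42
a_10 = 2*a_0 = 42, so the period closes here.
sqrt(475) = [21; 1, 3, 1, 6, 2, 6, 1, 3, 1, 42]
Period length = 10

10


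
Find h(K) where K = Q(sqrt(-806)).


K = Q(sqrt(-806)). d mod 4 = 2, so D = disc(K) = 4d = -3224
h(K) equals the number of primitive reduced positive-definite forms (a, b, c) = a*x^2 + b*x*y + c*y^2 with b^2 - 4ac = D,
where reduced means |b| <= a <= c, with b >= 0 whenever |b| = a or a = c, and primitive means gcd(a, b, c) = 1.
Reduced forces 3a^2 <= |D| = 3224, so 1 <= a <= 32; b must have the parity of D, and c = (b^2 - D)/(4a) must be an integer >= a.
Enumerate a = 1..32, b in [-a, a]:
  a=1: (1, 0, 806)  [1]
  a=2: (2, 0, 403)  [1]
  a=3: (3, -2, 269), (3, 2, 269)  [2]
  a=4: none
  a=5: (5, -4, 162), (5, 4, 162)  [2]
  a=6: (6, -4, 135), (6, 4, 135)  [2]
  a=7..8: none
  a=9: (9, -4, 90), (9, 4, 90)  [2]
  a=10: (10, -4, 81), (10, 4, 81)  [2]
  a=11..12: none
  a=13: (13, 0, 62)  [1]
  a=14: none
  a=15: (15, -14, 57), (15, -4, 54), (15, 4, 54), (15, 14, 57)  [4]
  a=16..17: none
  a=18: (18, -4, 45), (18, 4, 45)  [2]
  a=19: (19, -14, 45), (19, 14, 45)  [2]
  a=20..24: none
  a=25: (25, -24, 38), (25, 24, 38)  [2]
  a=26: (26, 0, 31)  [1]
  a=27: (27, -4, 30), (27, 4, 30)  [2]
  a=28: none
  a=29: (29, -16, 30), (29, 16, 30)  [2]
  a=30..32: none
Total reduced forms: 1 + 1 + 2 + 2 + 2 + 2 + 2 + 1 + 4 + 2 + 2 + 2 + 1 + 2 + 2 = 28
h = 28

28


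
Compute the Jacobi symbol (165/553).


Compute (165/553) via quadratic reciprocity:
  reciprocity: (165/553) -> +(553/165)
  reduce: (58/165)
  pull out 2: (2/165) = -1  (since 165 mod 8 = 5)
  reciprocity: (29/165) -> +(165/29)
  reduce: (20/29)
  pull out 2: (2/29) = -1  (since 29 mod 8 = 5)
  pull out 2: (2/29) = -1  (since 29 mod 8 = 5)
  reciprocity: (5/29) -> +(29/5)
  reduce: (4/5)
  pull out 2: (2/5) = -1  (since 5 mod 8 = 5)
  pull out 2: (2/5) = -1  (since 5 mod 8 = 5)
  (1/5) = 1
Product of signs = -1

-1


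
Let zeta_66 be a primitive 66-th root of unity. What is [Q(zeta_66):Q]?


The degree equals Euler's totient phi(66).
66 = 2 * 3 * 11
phi(66) = 20

20


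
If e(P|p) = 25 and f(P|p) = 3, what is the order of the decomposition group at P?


|D_P| = e * f
= 25 * 3
= 75

75


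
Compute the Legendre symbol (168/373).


p = 373 is prime, so compute (168/373) with the reciprocity algorithm (Jacobi-symbol steps: pull out 2s via (2/n), flip via reciprocity, reduce):
  pull out 2: (2/373) = -1  (since 373 mod 8 = 5)
  pull out 2: (2/373) = -1  (since 373 mod 8 = 5)
  pull out 2: (2/373) = -1  (since 373 mod 8 = 5)
  reciprocity: (21/373) -> +(373/21)
  reduce: (16/21)
  pull out 2: (2/21) = -1  (since 21 mod 8 = 5)
  pull out 2: (2/21) = -1  (since 21 mod 8 = 5)
  pull out 2: (2/21) = -1  (since 21 mod 8 = 5)
  pull out 2: (2/21) = -1  (since 21 mod 8 = 5)
  (1/21) = 1
Product of signs = -1
(168/373) = -1

-1


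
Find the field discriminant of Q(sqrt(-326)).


For K = Q(sqrt(d)) with d squarefree: disc(K) = d if d = 1 mod 4, and disc(K) = 4d if d = 2 or 3 mod 4.
Here d = -326, and d mod 4 = 2.
d = 2 mod 4, not 1 (O_K = Z[sqrt(d)]), so disc(K) = 4d = 4 * (-326) = -1304

-1304


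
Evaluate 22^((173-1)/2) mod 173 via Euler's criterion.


p = 173 is prime and the exponent is (p-1)/2 = 86, so by Euler's criterion 22^86 = (22/173) = +1 or -1 mod 173.
Compute by square-and-multiply:
  86 = 64 + 16 + 4 + 2 (binary 1010110)
  Repeated squaring mod 173: 22^1 = 22, 22^2 = 138, 22^4 = 14, 22^8 = 23, 22^16 = 10, 22^32 = 100, 22^64 = 139
  22^86 = 22^64 * 22^16 * 22^4 * 22^2 = 139 * 10 * 14 * 138 mod 173
    139 * 10 = 1390 = 6 mod 173
    6 * 14 = 84 = 84 mod 173
    84 * 138 = 11592 = 1 mod 173
  22^86 = 1 mod 173
Result 1: 22 is a quadratic residue mod 173.
22^86 mod 173 = 1

1


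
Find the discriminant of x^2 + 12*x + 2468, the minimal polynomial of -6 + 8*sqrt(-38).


The element -6 + 8*sqrt(-38) has minimal polynomial:
x^2 + 12*x + 2468
Discriminant = (12)^2 - 4*(2468)
= 144 - 9872
= -9728

-9728


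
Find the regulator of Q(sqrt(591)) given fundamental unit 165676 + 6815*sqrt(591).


epsilon = 165676 + 6815*sqrt(591)
= 331352.0000
R = ln(331352.0000)
= 12.7109

12.7109


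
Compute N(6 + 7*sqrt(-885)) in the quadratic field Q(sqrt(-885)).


N(a + b*sqrt(d)) = a^2 - d*b^2
= (6)^2 - (-885)*(7)^2
= 36 + 43365
= 43401

43401


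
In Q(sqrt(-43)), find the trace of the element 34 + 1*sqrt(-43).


Tr(a + b*sqrt(d)) = (a + b*sqrt(d)) + (a - b*sqrt(d)) = 2a
= 2 * (34)
= 68

68


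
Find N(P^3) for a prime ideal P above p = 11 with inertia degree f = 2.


N(P^a) = p^(a*f)
= 11^(3*2)
= 11^6
= 1771561

1771561
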